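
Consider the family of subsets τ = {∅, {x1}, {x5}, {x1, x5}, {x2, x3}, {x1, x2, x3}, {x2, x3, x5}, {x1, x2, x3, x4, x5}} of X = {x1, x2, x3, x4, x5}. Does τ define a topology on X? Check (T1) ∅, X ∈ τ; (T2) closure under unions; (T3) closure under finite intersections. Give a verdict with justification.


τ is NOT a topology on X.

Axiom (T1): ∅ ∈ τ? Yes; X ∈ τ? Yes.
Axiom (T2/T3): check pairwise unions and intersections of members of τ.
Counterexample for (T2): {x1} ∪ {x2, x3, x5} = {x1, x2, x3, x5} ∉ τ. Therefore τ is NOT a topology.


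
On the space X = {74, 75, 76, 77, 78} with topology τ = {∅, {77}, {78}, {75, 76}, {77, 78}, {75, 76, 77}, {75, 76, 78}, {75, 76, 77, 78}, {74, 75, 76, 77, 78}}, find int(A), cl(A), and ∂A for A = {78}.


int(A) = {78}, cl(A) = {74, 78}, ∂A = {74}.

Closed sets in (X, τ) are complements of opens:
  closed(X, τ) = {∅, {74}, {74, 77}, {74, 78}, {74, 75, 76}, {74, 77, 78}, {74, 75, 76, 77}, {74, 75, 76, 78}, {74, 75, 76, 77, 78}}.
int(A) = ⋃ {U ∈ τ : U ⊆ A}. Opens contained in A: ∅, {78}.
Taking the union of these: int(A) = {78}.
cl(A) = ⋂ {C closed : A ⊆ C}. Closed sets containing A: {74, 78}, {74, 77, 78}, {74, 75, 76, 78}, {74, 75, 76, 77, 78}.
Intersecting these: cl(A) = {74, 78}.
∂A = cl(A) ∖ int(A) = {74, 78} ∖ {78} = {74}.


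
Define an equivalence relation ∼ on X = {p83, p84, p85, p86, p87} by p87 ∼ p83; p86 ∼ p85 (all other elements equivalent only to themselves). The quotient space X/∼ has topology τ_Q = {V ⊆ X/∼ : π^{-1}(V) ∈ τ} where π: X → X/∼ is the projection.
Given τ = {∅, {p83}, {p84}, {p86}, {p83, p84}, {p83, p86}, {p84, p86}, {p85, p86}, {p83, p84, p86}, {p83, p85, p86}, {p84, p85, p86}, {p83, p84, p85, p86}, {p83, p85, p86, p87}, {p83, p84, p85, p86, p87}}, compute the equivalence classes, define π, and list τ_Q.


X/∼ = {[p83=p87], [p84], [p85=p86]}; |τ_Q| = 6.

Equivalence classes: [p83=p87], [p84], [p85=p86].
Quotient map π: X → X/∼ sends p83 ↦ [p83=p87], p84 ↦ [p84], p85 ↦ [p85=p86], p86 ↦ [p85=p86], p87 ↦ [p83=p87].
For each subset V ⊆ X/∼, compute π^{-1}(V) ⊆ X and check whether π^{-1}(V) ∈ τ. V is open in τ_Q iff π^{-1}(V) ∈ τ.
  V = {}: π^{-1}(V) = ∅ ∈ τ ✓.
  V = {[p83=p87]}: π^{-1}(V) = {p83, p87} ∉ τ ✗.
  V = {[p84]}: π^{-1}(V) = {p84} ∈ τ ✓.
  V = {[p83=p87], [p84]}: π^{-1}(V) = {p83, p84, p87} ∉ τ ✗.
  V = {[p85=p86]}: π^{-1}(V) = {p85, p86} ∈ τ ✓.
  V = {[p83=p87], [p85=p86]}: π^{-1}(V) = {p83, p85, p86, p87} ∈ τ ✓.
  V = {[p84], [p85=p86]}: π^{-1}(V) = {p84, p85, p86} ∈ τ ✓.
  V = {[p83=p87], [p84], [p85=p86]}: π^{-1}(V) = {p83, p84, p85, p86, p87} ∈ τ ✓.
Open sets in the quotient: τ_Q = {{}, {[p84]}, {[p85=p86]}, {[p83=p87], [p85=p86]}, {[p84], [p85=p86]}, {[p83=p87], [p84], [p85=p86]}} (6 elements).


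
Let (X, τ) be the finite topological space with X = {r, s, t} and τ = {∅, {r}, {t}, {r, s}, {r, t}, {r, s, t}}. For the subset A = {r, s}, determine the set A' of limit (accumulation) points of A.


A' = {s}

For each x ∈ X, list the open sets U ∈ τ with x ∈ U, then check whether U ∩ (A ∖ {x}) ≠ ∅ for every such U.
  x = r: open {r} ∋ x has {r} ∩ (A ∖ {r}) = ∅, so x is NOT a limit point.
  x = s: opens ∋ x are {r, s}, {r, s, t}; each meets A ∖ {s}, so x IS a limit point.
  x = t: open {t} ∋ x has {t} ∩ (A ∖ {t}) = ∅, so x is NOT a limit point.
Collecting: A' = {s}.


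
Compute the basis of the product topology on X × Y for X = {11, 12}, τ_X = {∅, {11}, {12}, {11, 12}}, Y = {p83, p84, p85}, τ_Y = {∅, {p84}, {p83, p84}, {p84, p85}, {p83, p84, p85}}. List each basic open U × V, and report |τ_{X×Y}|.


Basis B = {∅ × ∅, {11} × {p84}, {12} × {p84}, {11} × {p83, p84}, {11} × {p84, p85}, {11, 12} × {p84}, {12} × {p83, p84}, {12} × {p84, p85}, {11} × {p83, p84, p85}, {12} × {p83, p84, p85}, {11, 12} × {p83, p84}, {11, 12} × {p84, p85}, {11, 12} × {p83, p84, p85}}; |τ_{X×Y}| = 25.

Enumerate products U × V with U ∈ τ_X, V ∈ τ_Y (deduplicated):
  ∅ × ∅ = {} (∅)
  {11} × {p84} = {(11,p84)}
  {12} × {p84} = {(12,p84)}
  {11} × {p83, p84} = {(11,p83), (11,p84)}
  {11} × {p84, p85} = {(11,p84), (11,p85)}
  {11, 12} × {p84} = {(11,p84), (12,p84)}
  {12} × {p83, p84} = {(12,p83), (12,p84)}
  {12} × {p84, p85} = {(12,p84), (12,p85)}
  {11} × {p83, p84, p85} = {(11,p83), (11,p84), (11,p85)}
  {12} × {p83, p84, p85} = {(12,p83), (12,p84), (12,p85)}
  {11, 12} × {p83, p84} = {(11,p83), (11,p84), (12,p83), (12,p84)}
  {11, 12} × {p84, p85} = {(11,p84), (11,p85), (12,p84), (12,p85)}
  {11, 12} × {p83, p84, p85} = {(11,p83), (11,p84), (11,p85), (12,p83), (12,p84), (12,p85)}
These 13 distinct sets form the basis B.
Close under arbitrary unions to get τ_{X×Y}; counting gives |τ_{X×Y}| = 25.


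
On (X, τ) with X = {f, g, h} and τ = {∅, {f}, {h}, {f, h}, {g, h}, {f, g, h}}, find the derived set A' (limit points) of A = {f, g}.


A' = ∅

For each x ∈ X, list the open sets U ∈ τ with x ∈ U, then check whether U ∩ (A ∖ {x}) ≠ ∅ for every such U.
  x = f: open {f} ∋ x has {f} ∩ (A ∖ {f}) = ∅, so x is NOT a limit point.
  x = g: open {g, h} ∋ x has {g, h} ∩ (A ∖ {g}) = ∅, so x is NOT a limit point.
  x = h: open {h} ∋ x has {h} ∩ (A ∖ {h}) = ∅, so x is NOT a limit point.
Collecting: A' = ∅.


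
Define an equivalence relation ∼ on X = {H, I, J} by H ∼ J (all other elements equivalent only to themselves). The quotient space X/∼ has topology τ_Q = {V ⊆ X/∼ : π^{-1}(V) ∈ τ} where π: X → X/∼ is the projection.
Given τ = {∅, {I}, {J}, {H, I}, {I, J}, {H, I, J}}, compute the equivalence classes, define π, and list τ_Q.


X/∼ = {[H=J], [I]}; |τ_Q| = 3.

Equivalence classes: [H=J], [I].
Quotient map π: X → X/∼ sends H ↦ [H=J], I ↦ [I], J ↦ [H=J].
For each subset V ⊆ X/∼, compute π^{-1}(V) ⊆ X and check whether π^{-1}(V) ∈ τ. V is open in τ_Q iff π^{-1}(V) ∈ τ.
  V = {}: π^{-1}(V) = ∅ ∈ τ ✓.
  V = {[H=J]}: π^{-1}(V) = {H, J} ∉ τ ✗.
  V = {[I]}: π^{-1}(V) = {I} ∈ τ ✓.
  V = {[H=J], [I]}: π^{-1}(V) = {H, I, J} ∈ τ ✓.
Open sets in the quotient: τ_Q = {{}, {[I]}, {[H=J], [I]}} (3 elements).


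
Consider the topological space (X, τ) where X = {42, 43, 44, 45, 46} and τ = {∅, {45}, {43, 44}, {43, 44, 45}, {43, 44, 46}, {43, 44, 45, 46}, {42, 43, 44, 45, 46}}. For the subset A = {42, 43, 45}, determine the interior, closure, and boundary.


int(A) = {45}, cl(A) = {42, 43, 44, 45, 46}, ∂A = {42, 43, 44, 46}.

Closed sets in (X, τ) are complements of opens:
  closed(X, τ) = {∅, {42}, {42, 45}, {42, 46}, {42, 45, 46}, {42, 43, 44, 46}, {42, 43, 44, 45, 46}}.
int(A) = ⋃ {U ∈ τ : U ⊆ A}. Opens contained in A: ∅, {45}.
Taking the union of these: int(A) = {45}.
cl(A) = ⋂ {C closed : A ⊆ C}. Closed sets containing A: {42, 43, 44, 45, 46}.
Intersecting these: cl(A) = {42, 43, 44, 45, 46}.
∂A = cl(A) ∖ int(A) = {42, 43, 44, 45, 46} ∖ {45} = {42, 43, 44, 46}.


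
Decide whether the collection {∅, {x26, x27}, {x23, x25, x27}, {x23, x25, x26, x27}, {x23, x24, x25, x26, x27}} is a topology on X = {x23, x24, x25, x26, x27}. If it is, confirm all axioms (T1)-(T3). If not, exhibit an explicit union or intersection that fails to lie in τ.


τ is NOT a topology on X.

Axiom (T1): ∅ ∈ τ? Yes; X ∈ τ? Yes.
Axiom (T2/T3): check pairwise unions and intersections of members of τ.
Counterexample for (T3): {x26, x27} ∩ {x23, x25, x27} = {x27} ∉ τ. Therefore τ is NOT a topology.


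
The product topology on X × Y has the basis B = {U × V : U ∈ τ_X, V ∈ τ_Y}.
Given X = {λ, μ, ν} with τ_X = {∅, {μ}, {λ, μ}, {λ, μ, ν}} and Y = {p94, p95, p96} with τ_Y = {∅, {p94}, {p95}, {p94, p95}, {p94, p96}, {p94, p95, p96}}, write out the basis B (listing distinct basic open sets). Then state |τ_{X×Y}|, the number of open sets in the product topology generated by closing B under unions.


Basis B = {∅ × ∅, {μ} × {p94}, {μ} × {p95}, {λ, μ} × {p94}, {λ, μ} × {p95}, {μ} × {p94, p95}, {μ} × {p94, p96}, {λ, μ, ν} × {p94}, {λ, μ, ν} × {p95}, {μ} × {p94, p95, p96}, {λ, μ} × {p94, p95}, {λ, μ} × {p94, p96}, {λ, μ} × {p94, p95, p96}, {λ, μ, ν} × {p94, p95}, {λ, μ, ν} × {p94, p96}, {λ, μ, ν} × {p94, p95, p96}}; |τ_{X×Y}| = 40.

Enumerate products U × V with U ∈ τ_X, V ∈ τ_Y (deduplicated):
  ∅ × ∅ = {} (∅)
  {μ} × {p94} = {(μ,p94)}
  {μ} × {p95} = {(μ,p95)}
  {λ, μ} × {p94} = {(λ,p94), (μ,p94)}
  {λ, μ} × {p95} = {(λ,p95), (μ,p95)}
  {μ} × {p94, p95} = {(μ,p94), (μ,p95)}
  {μ} × {p94, p96} = {(μ,p94), (μ,p96)}
  {λ, μ, ν} × {p94} = {(λ,p94), (μ,p94), (ν,p94)}
  {λ, μ, ν} × {p95} = {(λ,p95), (μ,p95), (ν,p95)}
  {μ} × {p94, p95, p96} = {(μ,p94), (μ,p95), (μ,p96)}
  {λ, μ} × {p94, p95} = {(λ,p94), (λ,p95), (μ,p94), (μ,p95)}
  {λ, μ} × {p94, p96} = {(λ,p94), (λ,p96), (μ,p94), (μ,p96)}
  {λ, μ} × {p94, p95, p96} = {(λ,p94), (λ,p95), (λ,p96), (μ,p94), (μ,p95), (μ,p96)}
  {λ, μ, ν} × {p94, p95} = {(λ,p94), (λ,p95), (μ,p94), (μ,p95), (ν,p94), (ν,p95)}
  {λ, μ, ν} × {p94, p96} = {(λ,p94), (λ,p96), (μ,p94), (μ,p96), (ν,p94), (ν,p96)}
  {λ, μ, ν} × {p94, p95, p96} = {(λ,p94), (λ,p95), (λ,p96), (μ,p94), (μ,p95), (μ,p96), (ν,p94), (ν,p95), (ν,p96)}
These 16 distinct sets form the basis B.
Close under arbitrary unions to get τ_{X×Y}; counting gives |τ_{X×Y}| = 40.


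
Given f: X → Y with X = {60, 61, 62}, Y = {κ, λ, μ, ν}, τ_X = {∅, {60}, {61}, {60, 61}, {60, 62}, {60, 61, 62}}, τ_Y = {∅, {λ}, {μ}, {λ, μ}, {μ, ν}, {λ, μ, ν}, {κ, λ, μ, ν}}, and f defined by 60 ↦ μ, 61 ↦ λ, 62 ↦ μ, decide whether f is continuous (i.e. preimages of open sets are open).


f IS continuous.

Compute f^{-1}(U) for each U ∈ τ_Y:
  U = ∅: f^{-1}(U) = ∅ ∈ τ_X ✓.
  U = {λ}: f^{-1}(U) = {61} ∈ τ_X ✓.
  U = {μ}: f^{-1}(U) = {60, 62} ∈ τ_X ✓.
  U = {λ, μ}: f^{-1}(U) = {60, 61, 62} ∈ τ_X ✓.
  U = {μ, ν}: f^{-1}(U) = {60, 62} ∈ τ_X ✓.
  U = {λ, μ, ν}: f^{-1}(U) = {60, 61, 62} ∈ τ_X ✓.
  U = {κ, λ, μ, ν}: f^{-1}(U) = {60, 61, 62} ∈ τ_X ✓.
Every preimage lies in τ_X, so f IS continuous.


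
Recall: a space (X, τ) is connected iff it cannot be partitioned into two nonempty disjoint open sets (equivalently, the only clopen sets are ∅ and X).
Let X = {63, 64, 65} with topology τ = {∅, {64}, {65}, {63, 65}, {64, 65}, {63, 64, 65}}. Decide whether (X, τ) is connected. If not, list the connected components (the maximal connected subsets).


(X, τ) is disconnected; components = [{64}, {63, 65}].

Find clopen sets (U ∈ τ with X ∖ U ∈ τ):
  U = ∅, X ∖ U = {63, 64, 65} — both open, so U is clopen.
  U = {64}, X ∖ U = {63, 65} — both open, so U is clopen.
  U = {63, 65}, X ∖ U = {64} — both open, so U is clopen.
  U = {63, 64, 65}, X ∖ U = ∅ — both open, so U is clopen.
Nontrivial clopen(s) exist: e.g. {64}. So (X, τ) is disconnected.
Compute connected components by grouping points that agree on all clopens:
  component: {64}
  component: {63, 65}


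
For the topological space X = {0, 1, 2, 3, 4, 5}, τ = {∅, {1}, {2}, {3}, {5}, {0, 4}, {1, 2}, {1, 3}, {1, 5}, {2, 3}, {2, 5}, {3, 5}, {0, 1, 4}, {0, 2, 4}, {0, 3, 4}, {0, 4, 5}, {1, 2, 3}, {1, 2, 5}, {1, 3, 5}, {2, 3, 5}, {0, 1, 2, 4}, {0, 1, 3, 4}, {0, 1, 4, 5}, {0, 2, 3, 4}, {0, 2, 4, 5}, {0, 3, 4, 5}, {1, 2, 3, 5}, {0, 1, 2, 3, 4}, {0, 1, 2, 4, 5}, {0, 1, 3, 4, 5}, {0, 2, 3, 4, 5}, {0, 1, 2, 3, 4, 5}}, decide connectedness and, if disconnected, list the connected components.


(X, τ) is disconnected; components = [{1}, {2}, {3}, {5}, {0, 4}].

Find clopen sets (U ∈ τ with X ∖ U ∈ τ):
  U = ∅, X ∖ U = {0, 1, 2, 3, 4, 5} — both open, so U is clopen.
  U = {1}, X ∖ U = {0, 2, 3, 4, 5} — both open, so U is clopen.
  U = {2}, X ∖ U = {0, 1, 3, 4, 5} — both open, so U is clopen.
  U = {3}, X ∖ U = {0, 1, 2, 4, 5} — both open, so U is clopen.
  U = {5}, X ∖ U = {0, 1, 2, 3, 4} — both open, so U is clopen.
  U = {0, 4}, X ∖ U = {1, 2, 3, 5} — both open, so U is clopen.
  U = {1, 2}, X ∖ U = {0, 3, 4, 5} — both open, so U is clopen.
  U = {1, 3}, X ∖ U = {0, 2, 4, 5} — both open, so U is clopen.
  U = {1, 5}, X ∖ U = {0, 2, 3, 4} — both open, so U is clopen.
  U = {2, 3}, X ∖ U = {0, 1, 4, 5} — both open, so U is clopen.
  U = {2, 5}, X ∖ U = {0, 1, 3, 4} — both open, so U is clopen.
  U = {3, 5}, X ∖ U = {0, 1, 2, 4} — both open, so U is clopen.
  U = {0, 1, 4}, X ∖ U = {2, 3, 5} — both open, so U is clopen.
  U = {0, 2, 4}, X ∖ U = {1, 3, 5} — both open, so U is clopen.
  U = {0, 3, 4}, X ∖ U = {1, 2, 5} — both open, so U is clopen.
  U = {0, 4, 5}, X ∖ U = {1, 2, 3} — both open, so U is clopen.
  U = {1, 2, 3}, X ∖ U = {0, 4, 5} — both open, so U is clopen.
  U = {1, 2, 5}, X ∖ U = {0, 3, 4} — both open, so U is clopen.
  U = {1, 3, 5}, X ∖ U = {0, 2, 4} — both open, so U is clopen.
  U = {2, 3, 5}, X ∖ U = {0, 1, 4} — both open, so U is clopen.
  U = {0, 1, 2, 4}, X ∖ U = {3, 5} — both open, so U is clopen.
  U = {0, 1, 3, 4}, X ∖ U = {2, 5} — both open, so U is clopen.
  U = {0, 1, 4, 5}, X ∖ U = {2, 3} — both open, so U is clopen.
  U = {0, 2, 3, 4}, X ∖ U = {1, 5} — both open, so U is clopen.
  U = {0, 2, 4, 5}, X ∖ U = {1, 3} — both open, so U is clopen.
  U = {0, 3, 4, 5}, X ∖ U = {1, 2} — both open, so U is clopen.
  U = {1, 2, 3, 5}, X ∖ U = {0, 4} — both open, so U is clopen.
  U = {0, 1, 2, 3, 4}, X ∖ U = {5} — both open, so U is clopen.
  U = {0, 1, 2, 4, 5}, X ∖ U = {3} — both open, so U is clopen.
  U = {0, 1, 3, 4, 5}, X ∖ U = {2} — both open, so U is clopen.
  U = {0, 2, 3, 4, 5}, X ∖ U = {1} — both open, so U is clopen.
  U = {0, 1, 2, 3, 4, 5}, X ∖ U = ∅ — both open, so U is clopen.
Nontrivial clopen(s) exist: e.g. {1, 3, 5}. So (X, τ) is disconnected.
Compute connected components by grouping points that agree on all clopens:
  component: {1}
  component: {2}
  component: {3}
  component: {5}
  component: {0, 4}


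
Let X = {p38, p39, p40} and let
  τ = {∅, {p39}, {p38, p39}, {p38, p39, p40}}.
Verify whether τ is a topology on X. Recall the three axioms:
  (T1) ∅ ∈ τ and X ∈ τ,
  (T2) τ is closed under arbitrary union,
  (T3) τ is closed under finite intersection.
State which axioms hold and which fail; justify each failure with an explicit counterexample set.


τ IS a topology on X.

Axiom (T1): ∅ ∈ τ? Yes; X ∈ τ? Yes.
Axiom (T2/T3): check pairwise unions and intersections of members of τ.
All pairwise intersections and unions checked — each lies in τ. Therefore τ satisfies (T1), (T2), (T3): it IS a topology on X.


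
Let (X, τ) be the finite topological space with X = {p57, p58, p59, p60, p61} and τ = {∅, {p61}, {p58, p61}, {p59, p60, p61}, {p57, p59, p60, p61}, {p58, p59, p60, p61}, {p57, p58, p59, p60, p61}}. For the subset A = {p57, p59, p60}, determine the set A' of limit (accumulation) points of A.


A' = {p57, p59, p60}

For each x ∈ X, list the open sets U ∈ τ with x ∈ U, then check whether U ∩ (A ∖ {x}) ≠ ∅ for every such U.
  x = p57: opens ∋ x are {p57, p59, p60, p61}, {p57, p58, p59, p60, p61}; each meets A ∖ {p57}, so x IS a limit point.
  x = p58: open {p58, p61} ∋ x has {p58, p61} ∩ (A ∖ {p58}) = ∅, so x is NOT a limit point.
  x = p59: opens ∋ x are {p59, p60, p61}, {p57, p59, p60, p61}, {p58, p59, p60, p61}, {p57, p58, p59, p60, p61}; each meets A ∖ {p59}, so x IS a limit point.
  x = p60: opens ∋ x are {p59, p60, p61}, {p57, p59, p60, p61}, {p58, p59, p60, p61}, {p57, p58, p59, p60, p61}; each meets A ∖ {p60}, so x IS a limit point.
  x = p61: open {p61} ∋ x has {p61} ∩ (A ∖ {p61}) = ∅, so x is NOT a limit point.
Collecting: A' = {p57, p59, p60}.


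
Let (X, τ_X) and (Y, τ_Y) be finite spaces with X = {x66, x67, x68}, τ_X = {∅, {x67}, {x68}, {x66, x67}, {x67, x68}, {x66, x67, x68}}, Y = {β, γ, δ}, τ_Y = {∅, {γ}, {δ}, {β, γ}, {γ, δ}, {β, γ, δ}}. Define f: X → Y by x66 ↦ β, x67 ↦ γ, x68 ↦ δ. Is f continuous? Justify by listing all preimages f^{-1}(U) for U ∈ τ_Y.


f IS continuous.

Compute f^{-1}(U) for each U ∈ τ_Y:
  U = ∅: f^{-1}(U) = ∅ ∈ τ_X ✓.
  U = {γ}: f^{-1}(U) = {x67} ∈ τ_X ✓.
  U = {δ}: f^{-1}(U) = {x68} ∈ τ_X ✓.
  U = {β, γ}: f^{-1}(U) = {x66, x67} ∈ τ_X ✓.
  U = {γ, δ}: f^{-1}(U) = {x67, x68} ∈ τ_X ✓.
  U = {β, γ, δ}: f^{-1}(U) = {x66, x67, x68} ∈ τ_X ✓.
Every preimage lies in τ_X, so f IS continuous.


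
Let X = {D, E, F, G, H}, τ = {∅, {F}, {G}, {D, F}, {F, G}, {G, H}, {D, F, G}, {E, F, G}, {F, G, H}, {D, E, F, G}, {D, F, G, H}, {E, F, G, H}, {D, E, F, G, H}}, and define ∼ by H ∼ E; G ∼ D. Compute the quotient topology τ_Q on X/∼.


X/∼ = {[D=G], [E=H], [F]}; |τ_Q| = 4.

Equivalence classes: [D=G], [E=H], [F].
Quotient map π: X → X/∼ sends D ↦ [D=G], E ↦ [E=H], F ↦ [F], G ↦ [D=G], H ↦ [E=H].
For each subset V ⊆ X/∼, compute π^{-1}(V) ⊆ X and check whether π^{-1}(V) ∈ τ. V is open in τ_Q iff π^{-1}(V) ∈ τ.
  V = {}: π^{-1}(V) = ∅ ∈ τ ✓.
  V = {[D=G]}: π^{-1}(V) = {D, G} ∉ τ ✗.
  V = {[E=H]}: π^{-1}(V) = {E, H} ∉ τ ✗.
  V = {[D=G], [E=H]}: π^{-1}(V) = {D, E, G, H} ∉ τ ✗.
  V = {[F]}: π^{-1}(V) = {F} ∈ τ ✓.
  V = {[D=G], [F]}: π^{-1}(V) = {D, F, G} ∈ τ ✓.
  V = {[E=H], [F]}: π^{-1}(V) = {E, F, H} ∉ τ ✗.
  V = {[D=G], [E=H], [F]}: π^{-1}(V) = {D, E, F, G, H} ∈ τ ✓.
Open sets in the quotient: τ_Q = {{}, {[F]}, {[D=G], [F]}, {[D=G], [E=H], [F]}} (4 elements).


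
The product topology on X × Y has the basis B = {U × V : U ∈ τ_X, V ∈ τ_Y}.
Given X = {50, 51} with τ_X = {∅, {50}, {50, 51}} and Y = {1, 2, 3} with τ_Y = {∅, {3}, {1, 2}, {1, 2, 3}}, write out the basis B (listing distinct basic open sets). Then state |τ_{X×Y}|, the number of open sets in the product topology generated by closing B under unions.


Basis B = {∅ × ∅, {50} × {3}, {50} × {1, 2}, {50, 51} × {3}, {50} × {1, 2, 3}, {50, 51} × {1, 2}, {50, 51} × {1, 2, 3}}; |τ_{X×Y}| = 9.

Enumerate products U × V with U ∈ τ_X, V ∈ τ_Y (deduplicated):
  ∅ × ∅ = {} (∅)
  {50} × {3} = {(50,3)}
  {50} × {1, 2} = {(50,1), (50,2)}
  {50, 51} × {3} = {(50,3), (51,3)}
  {50} × {1, 2, 3} = {(50,1), (50,2), (50,3)}
  {50, 51} × {1, 2} = {(50,1), (50,2), (51,1), (51,2)}
  {50, 51} × {1, 2, 3} = {(50,1), (50,2), (50,3), (51,1), (51,2), (51,3)}
These 7 distinct sets form the basis B.
Close under arbitrary unions to get τ_{X×Y}; counting gives |τ_{X×Y}| = 9.


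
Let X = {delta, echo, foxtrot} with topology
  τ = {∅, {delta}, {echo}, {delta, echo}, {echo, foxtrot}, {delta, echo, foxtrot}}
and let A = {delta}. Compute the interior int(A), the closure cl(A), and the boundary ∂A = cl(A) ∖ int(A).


int(A) = {delta}, cl(A) = {delta}, ∂A = ∅.

Closed sets in (X, τ) are complements of opens:
  closed(X, τ) = {∅, {delta}, {foxtrot}, {delta, foxtrot}, {echo, foxtrot}, {delta, echo, foxtrot}}.
int(A) = ⋃ {U ∈ τ : U ⊆ A}. Opens contained in A: ∅, {delta}.
Taking the union of these: int(A) = {delta}.
cl(A) = ⋂ {C closed : A ⊆ C}. Closed sets containing A: {delta}, {delta, foxtrot}, {delta, echo, foxtrot}.
Intersecting these: cl(A) = {delta}.
∂A = cl(A) ∖ int(A) = {delta} ∖ {delta} = ∅.


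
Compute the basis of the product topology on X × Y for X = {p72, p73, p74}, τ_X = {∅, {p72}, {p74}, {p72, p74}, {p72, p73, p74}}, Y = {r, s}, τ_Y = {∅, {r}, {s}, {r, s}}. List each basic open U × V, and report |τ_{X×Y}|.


Basis B = {∅ × ∅, {p72} × {r}, {p72} × {s}, {p74} × {r}, {p74} × {s}, {p72} × {r, s}, {p72, p74} × {r}, {p72, p74} × {s}, {p74} × {r, s}, {p72, p73, p74} × {r}, {p72, p73, p74} × {s}, {p72, p74} × {r, s}, {p72, p73, p74} × {r, s}}; |τ_{X×Y}| = 25.

Enumerate products U × V with U ∈ τ_X, V ∈ τ_Y (deduplicated):
  ∅ × ∅ = {} (∅)
  {p72} × {r} = {(p72,r)}
  {p72} × {s} = {(p72,s)}
  {p74} × {r} = {(p74,r)}
  {p74} × {s} = {(p74,s)}
  {p72} × {r, s} = {(p72,r), (p72,s)}
  {p72, p74} × {r} = {(p72,r), (p74,r)}
  {p72, p74} × {s} = {(p72,s), (p74,s)}
  {p74} × {r, s} = {(p74,r), (p74,s)}
  {p72, p73, p74} × {r} = {(p72,r), (p73,r), (p74,r)}
  {p72, p73, p74} × {s} = {(p72,s), (p73,s), (p74,s)}
  {p72, p74} × {r, s} = {(p72,r), (p72,s), (p74,r), (p74,s)}
  {p72, p73, p74} × {r, s} = {(p72,r), (p72,s), (p73,r), (p73,s), (p74,r), (p74,s)}
These 13 distinct sets form the basis B.
Close under arbitrary unions to get τ_{X×Y}; counting gives |τ_{X×Y}| = 25.


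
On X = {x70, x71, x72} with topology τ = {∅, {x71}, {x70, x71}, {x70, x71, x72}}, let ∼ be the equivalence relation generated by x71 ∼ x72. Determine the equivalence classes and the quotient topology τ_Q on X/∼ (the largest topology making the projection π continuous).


X/∼ = {[x70], [x71=x72]}; |τ_Q| = 2.

Equivalence classes: [x70], [x71=x72].
Quotient map π: X → X/∼ sends x70 ↦ [x70], x71 ↦ [x71=x72], x72 ↦ [x71=x72].
For each subset V ⊆ X/∼, compute π^{-1}(V) ⊆ X and check whether π^{-1}(V) ∈ τ. V is open in τ_Q iff π^{-1}(V) ∈ τ.
  V = {}: π^{-1}(V) = ∅ ∈ τ ✓.
  V = {[x70]}: π^{-1}(V) = {x70} ∉ τ ✗.
  V = {[x71=x72]}: π^{-1}(V) = {x71, x72} ∉ τ ✗.
  V = {[x70], [x71=x72]}: π^{-1}(V) = {x70, x71, x72} ∈ τ ✓.
Open sets in the quotient: τ_Q = {{}, {[x70], [x71=x72]}} (2 elements).


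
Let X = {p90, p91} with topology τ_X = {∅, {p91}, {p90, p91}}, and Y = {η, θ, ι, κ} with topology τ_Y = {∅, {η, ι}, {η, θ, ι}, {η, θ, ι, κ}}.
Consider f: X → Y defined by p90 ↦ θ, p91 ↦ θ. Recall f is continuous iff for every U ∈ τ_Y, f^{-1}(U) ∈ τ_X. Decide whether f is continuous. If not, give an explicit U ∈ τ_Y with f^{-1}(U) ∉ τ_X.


f IS continuous.

Compute f^{-1}(U) for each U ∈ τ_Y:
  U = ∅: f^{-1}(U) = ∅ ∈ τ_X ✓.
  U = {η, ι}: f^{-1}(U) = ∅ ∈ τ_X ✓.
  U = {η, θ, ι}: f^{-1}(U) = {p90, p91} ∈ τ_X ✓.
  U = {η, θ, ι, κ}: f^{-1}(U) = {p90, p91} ∈ τ_X ✓.
Every preimage lies in τ_X, so f IS continuous.


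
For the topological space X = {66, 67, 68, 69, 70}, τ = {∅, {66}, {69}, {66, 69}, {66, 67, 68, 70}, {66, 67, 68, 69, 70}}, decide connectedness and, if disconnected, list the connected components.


(X, τ) is disconnected; components = [{69}, {66, 67, 68, 70}].

Find clopen sets (U ∈ τ with X ∖ U ∈ τ):
  U = ∅, X ∖ U = {66, 67, 68, 69, 70} — both open, so U is clopen.
  U = {69}, X ∖ U = {66, 67, 68, 70} — both open, so U is clopen.
  U = {66, 67, 68, 70}, X ∖ U = {69} — both open, so U is clopen.
  U = {66, 67, 68, 69, 70}, X ∖ U = ∅ — both open, so U is clopen.
Nontrivial clopen(s) exist: e.g. {66, 67, 68, 70}. So (X, τ) is disconnected.
Compute connected components by grouping points that agree on all clopens:
  component: {69}
  component: {66, 67, 68, 70}


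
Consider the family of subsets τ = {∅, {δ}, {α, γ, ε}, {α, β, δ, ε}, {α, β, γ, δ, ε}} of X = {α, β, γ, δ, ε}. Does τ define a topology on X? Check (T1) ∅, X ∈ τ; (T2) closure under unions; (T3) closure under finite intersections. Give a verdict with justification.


τ is NOT a topology on X.

Axiom (T1): ∅ ∈ τ? Yes; X ∈ τ? Yes.
Axiom (T2/T3): check pairwise unions and intersections of members of τ.
Counterexample for (T2): {δ} ∪ {α, γ, ε} = {α, γ, δ, ε} ∉ τ. Therefore τ is NOT a topology.


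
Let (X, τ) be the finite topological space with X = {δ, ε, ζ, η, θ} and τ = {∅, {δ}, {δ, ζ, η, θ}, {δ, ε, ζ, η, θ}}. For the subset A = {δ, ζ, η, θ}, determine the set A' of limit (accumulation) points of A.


A' = {ε, ζ, η, θ}

For each x ∈ X, list the open sets U ∈ τ with x ∈ U, then check whether U ∩ (A ∖ {x}) ≠ ∅ for every such U.
  x = δ: open {δ} ∋ x has {δ} ∩ (A ∖ {δ}) = ∅, so x is NOT a limit point.
  x = ε: opens ∋ x are {δ, ε, ζ, η, θ}; each meets A ∖ {ε}, so x IS a limit point.
  x = ζ: opens ∋ x are {δ, ζ, η, θ}, {δ, ε, ζ, η, θ}; each meets A ∖ {ζ}, so x IS a limit point.
  x = η: opens ∋ x are {δ, ζ, η, θ}, {δ, ε, ζ, η, θ}; each meets A ∖ {η}, so x IS a limit point.
  x = θ: opens ∋ x are {δ, ζ, η, θ}, {δ, ε, ζ, η, θ}; each meets A ∖ {θ}, so x IS a limit point.
Collecting: A' = {ε, ζ, η, θ}.


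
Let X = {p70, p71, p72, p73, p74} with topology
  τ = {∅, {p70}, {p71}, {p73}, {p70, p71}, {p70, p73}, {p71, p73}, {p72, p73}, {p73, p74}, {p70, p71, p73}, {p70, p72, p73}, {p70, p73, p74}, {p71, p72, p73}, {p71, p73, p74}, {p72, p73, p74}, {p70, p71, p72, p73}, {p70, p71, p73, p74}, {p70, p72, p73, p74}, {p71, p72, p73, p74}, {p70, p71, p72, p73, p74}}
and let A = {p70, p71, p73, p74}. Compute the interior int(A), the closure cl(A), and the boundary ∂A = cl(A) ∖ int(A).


int(A) = {p70, p71, p73, p74}, cl(A) = {p70, p71, p72, p73, p74}, ∂A = {p72}.

Closed sets in (X, τ) are complements of opens:
  closed(X, τ) = {∅, {p70}, {p71}, {p72}, {p74}, {p70, p71}, {p70, p72}, {p70, p74}, {p71, p72}, {p71, p74}, {p72, p74}, {p70, p71, p72}, {p70, p71, p74}, {p70, p72, p74}, {p71, p72, p74}, {p72, p73, p74}, {p70, p71, p72, p74}, {p70, p72, p73, p74}, {p71, p72, p73, p74}, {p70, p71, p72, p73, p74}}.
int(A) = ⋃ {U ∈ τ : U ⊆ A}. Opens contained in A: ∅, {p70}, {p71}, {p73}, {p70, p71}, {p70, p73}, {p71, p73}, {p73, p74}, {p70, p71, p73}, {p70, p73, p74}, {p71, p73, p74}, {p70, p71, p73, p74}.
Taking the union of these: int(A) = {p70, p71, p73, p74}.
cl(A) = ⋂ {C closed : A ⊆ C}. Closed sets containing A: {p70, p71, p72, p73, p74}.
Intersecting these: cl(A) = {p70, p71, p72, p73, p74}.
∂A = cl(A) ∖ int(A) = {p70, p71, p72, p73, p74} ∖ {p70, p71, p73, p74} = {p72}.


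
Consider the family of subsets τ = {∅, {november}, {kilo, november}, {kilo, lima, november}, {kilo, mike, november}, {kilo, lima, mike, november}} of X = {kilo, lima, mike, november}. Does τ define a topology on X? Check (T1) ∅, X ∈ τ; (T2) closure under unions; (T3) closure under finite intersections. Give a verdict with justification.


τ IS a topology on X.

Axiom (T1): ∅ ∈ τ? Yes; X ∈ τ? Yes.
Axiom (T2/T3): check pairwise unions and intersections of members of τ.
All pairwise intersections and unions checked — each lies in τ. Therefore τ satisfies (T1), (T2), (T3): it IS a topology on X.


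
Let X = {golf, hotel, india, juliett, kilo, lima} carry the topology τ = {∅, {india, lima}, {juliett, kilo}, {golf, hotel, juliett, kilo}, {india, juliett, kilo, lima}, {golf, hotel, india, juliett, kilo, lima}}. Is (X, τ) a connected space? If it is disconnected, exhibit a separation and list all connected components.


(X, τ) is disconnected; components = [{india, lima}, {golf, hotel, juliett, kilo}].

Find clopen sets (U ∈ τ with X ∖ U ∈ τ):
  U = ∅, X ∖ U = {golf, hotel, india, juliett, kilo, lima} — both open, so U is clopen.
  U = {india, lima}, X ∖ U = {golf, hotel, juliett, kilo} — both open, so U is clopen.
  U = {golf, hotel, juliett, kilo}, X ∖ U = {india, lima} — both open, so U is clopen.
  U = {golf, hotel, india, juliett, kilo, lima}, X ∖ U = ∅ — both open, so U is clopen.
Nontrivial clopen(s) exist: e.g. {golf, hotel, juliett, kilo}. So (X, τ) is disconnected.
Compute connected components by grouping points that agree on all clopens:
  component: {india, lima}
  component: {golf, hotel, juliett, kilo}


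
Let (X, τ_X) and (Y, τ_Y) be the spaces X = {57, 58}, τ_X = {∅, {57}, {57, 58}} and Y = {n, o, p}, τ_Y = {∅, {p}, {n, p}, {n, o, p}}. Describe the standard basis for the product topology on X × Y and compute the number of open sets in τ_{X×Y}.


Basis B = {∅ × ∅, {57} × {p}, {57} × {n, p}, {57, 58} × {p}, {57} × {n, o, p}, {57, 58} × {n, p}, {57, 58} × {n, o, p}}; |τ_{X×Y}| = 10.

Enumerate products U × V with U ∈ τ_X, V ∈ τ_Y (deduplicated):
  ∅ × ∅ = {} (∅)
  {57} × {p} = {(57,p)}
  {57} × {n, p} = {(57,n), (57,p)}
  {57, 58} × {p} = {(57,p), (58,p)}
  {57} × {n, o, p} = {(57,n), (57,o), (57,p)}
  {57, 58} × {n, p} = {(57,n), (57,p), (58,n), (58,p)}
  {57, 58} × {n, o, p} = {(57,n), (57,o), (57,p), (58,n), (58,o), (58,p)}
These 7 distinct sets form the basis B.
Close under arbitrary unions to get τ_{X×Y}; counting gives |τ_{X×Y}| = 10.


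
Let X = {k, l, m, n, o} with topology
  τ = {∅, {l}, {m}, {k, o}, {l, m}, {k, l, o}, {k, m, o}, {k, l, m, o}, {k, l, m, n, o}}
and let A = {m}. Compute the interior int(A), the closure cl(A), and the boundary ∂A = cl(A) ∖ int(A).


int(A) = {m}, cl(A) = {m, n}, ∂A = {n}.

Closed sets in (X, τ) are complements of opens:
  closed(X, τ) = {∅, {n}, {l, n}, {m, n}, {k, n, o}, {l, m, n}, {k, l, n, o}, {k, m, n, o}, {k, l, m, n, o}}.
int(A) = ⋃ {U ∈ τ : U ⊆ A}. Opens contained in A: ∅, {m}.
Taking the union of these: int(A) = {m}.
cl(A) = ⋂ {C closed : A ⊆ C}. Closed sets containing A: {m, n}, {l, m, n}, {k, m, n, o}, {k, l, m, n, o}.
Intersecting these: cl(A) = {m, n}.
∂A = cl(A) ∖ int(A) = {m, n} ∖ {m} = {n}.


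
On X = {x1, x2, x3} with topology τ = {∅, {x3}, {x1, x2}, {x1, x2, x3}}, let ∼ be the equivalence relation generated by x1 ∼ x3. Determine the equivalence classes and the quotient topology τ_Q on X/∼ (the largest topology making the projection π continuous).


X/∼ = {[x1=x3], [x2]}; |τ_Q| = 2.

Equivalence classes: [x1=x3], [x2].
Quotient map π: X → X/∼ sends x1 ↦ [x1=x3], x2 ↦ [x2], x3 ↦ [x1=x3].
For each subset V ⊆ X/∼, compute π^{-1}(V) ⊆ X and check whether π^{-1}(V) ∈ τ. V is open in τ_Q iff π^{-1}(V) ∈ τ.
  V = {}: π^{-1}(V) = ∅ ∈ τ ✓.
  V = {[x1=x3]}: π^{-1}(V) = {x1, x3} ∉ τ ✗.
  V = {[x2]}: π^{-1}(V) = {x2} ∉ τ ✗.
  V = {[x1=x3], [x2]}: π^{-1}(V) = {x1, x2, x3} ∈ τ ✓.
Open sets in the quotient: τ_Q = {{}, {[x1=x3], [x2]}} (2 elements).


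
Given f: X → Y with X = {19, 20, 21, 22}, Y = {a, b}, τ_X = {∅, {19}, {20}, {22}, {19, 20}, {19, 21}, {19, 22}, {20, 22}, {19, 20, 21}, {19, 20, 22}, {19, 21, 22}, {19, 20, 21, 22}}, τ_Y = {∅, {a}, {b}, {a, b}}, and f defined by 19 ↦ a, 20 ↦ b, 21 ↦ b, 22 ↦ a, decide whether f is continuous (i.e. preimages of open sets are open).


f is NOT continuous.

Compute f^{-1}(U) for each U ∈ τ_Y:
  U = ∅: f^{-1}(U) = ∅ ∈ τ_X ✓.
  U = {a}: f^{-1}(U) = {19, 22} ∈ τ_X ✓.
  U = {b}: f^{-1}(U) = {20, 21} ∉ τ_X ✗.
  U = {a, b}: f^{-1}(U) = {19, 20, 21, 22} ∈ τ_X ✓.
Found U = {b} with f^{-1}(U) = {20, 21} not in τ_X. Therefore f is NOT continuous.


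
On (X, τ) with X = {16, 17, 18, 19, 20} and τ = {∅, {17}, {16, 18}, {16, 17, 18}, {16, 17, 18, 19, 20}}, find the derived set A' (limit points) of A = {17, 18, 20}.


A' = {16, 19, 20}

For each x ∈ X, list the open sets U ∈ τ with x ∈ U, then check whether U ∩ (A ∖ {x}) ≠ ∅ for every such U.
  x = 16: opens ∋ x are {16, 18}, {16, 17, 18}, {16, 17, 18, 19, 20}; each meets A ∖ {16}, so x IS a limit point.
  x = 17: open {17} ∋ x has {17} ∩ (A ∖ {17}) = ∅, so x is NOT a limit point.
  x = 18: open {16, 18} ∋ x has {16, 18} ∩ (A ∖ {18}) = ∅, so x is NOT a limit point.
  x = 19: opens ∋ x are {16, 17, 18, 19, 20}; each meets A ∖ {19}, so x IS a limit point.
  x = 20: opens ∋ x are {16, 17, 18, 19, 20}; each meets A ∖ {20}, so x IS a limit point.
Collecting: A' = {16, 19, 20}.


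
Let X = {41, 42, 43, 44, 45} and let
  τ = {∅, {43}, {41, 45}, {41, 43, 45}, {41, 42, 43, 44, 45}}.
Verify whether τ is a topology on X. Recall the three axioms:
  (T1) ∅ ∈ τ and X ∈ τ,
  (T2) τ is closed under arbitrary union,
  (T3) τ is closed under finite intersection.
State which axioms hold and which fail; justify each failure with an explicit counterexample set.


τ IS a topology on X.

Axiom (T1): ∅ ∈ τ? Yes; X ∈ τ? Yes.
Axiom (T2/T3): check pairwise unions and intersections of members of τ.
All pairwise intersections and unions checked — each lies in τ. Therefore τ satisfies (T1), (T2), (T3): it IS a topology on X.


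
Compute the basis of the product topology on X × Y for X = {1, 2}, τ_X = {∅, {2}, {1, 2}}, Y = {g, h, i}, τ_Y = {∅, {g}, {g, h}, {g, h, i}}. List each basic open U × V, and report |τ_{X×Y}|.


Basis B = {∅ × ∅, {2} × {g}, {1, 2} × {g}, {2} × {g, h}, {2} × {g, h, i}, {1, 2} × {g, h}, {1, 2} × {g, h, i}}; |τ_{X×Y}| = 10.

Enumerate products U × V with U ∈ τ_X, V ∈ τ_Y (deduplicated):
  ∅ × ∅ = {} (∅)
  {2} × {g} = {(2,g)}
  {1, 2} × {g} = {(1,g), (2,g)}
  {2} × {g, h} = {(2,g), (2,h)}
  {2} × {g, h, i} = {(2,g), (2,h), (2,i)}
  {1, 2} × {g, h} = {(1,g), (1,h), (2,g), (2,h)}
  {1, 2} × {g, h, i} = {(1,g), (1,h), (1,i), (2,g), (2,h), (2,i)}
These 7 distinct sets form the basis B.
Close under arbitrary unions to get τ_{X×Y}; counting gives |τ_{X×Y}| = 10.


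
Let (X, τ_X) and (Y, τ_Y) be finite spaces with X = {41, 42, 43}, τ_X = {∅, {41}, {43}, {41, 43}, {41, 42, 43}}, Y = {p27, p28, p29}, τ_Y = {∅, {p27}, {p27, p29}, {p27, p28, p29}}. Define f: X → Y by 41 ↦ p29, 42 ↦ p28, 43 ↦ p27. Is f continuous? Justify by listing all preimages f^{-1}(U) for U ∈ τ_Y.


f IS continuous.

Compute f^{-1}(U) for each U ∈ τ_Y:
  U = ∅: f^{-1}(U) = ∅ ∈ τ_X ✓.
  U = {p27}: f^{-1}(U) = {43} ∈ τ_X ✓.
  U = {p27, p29}: f^{-1}(U) = {41, 43} ∈ τ_X ✓.
  U = {p27, p28, p29}: f^{-1}(U) = {41, 42, 43} ∈ τ_X ✓.
Every preimage lies in τ_X, so f IS continuous.


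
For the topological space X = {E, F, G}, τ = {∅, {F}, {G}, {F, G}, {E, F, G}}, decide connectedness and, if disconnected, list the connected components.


(X, τ) is connected.

Find clopen sets (U ∈ τ with X ∖ U ∈ τ):
  U = ∅, X ∖ U = {E, F, G} — both open, so U is clopen.
  U = {E, F, G}, X ∖ U = ∅ — both open, so U is clopen.
Only trivial clopens (∅ and X) exist, so (X, τ) is connected.
Compute connected components by grouping points that agree on all clopens:
  component: {E, F, G}


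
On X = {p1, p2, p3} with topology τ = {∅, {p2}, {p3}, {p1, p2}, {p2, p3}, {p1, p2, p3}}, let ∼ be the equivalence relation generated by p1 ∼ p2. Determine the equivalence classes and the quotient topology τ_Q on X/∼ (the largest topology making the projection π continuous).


X/∼ = {[p1=p2], [p3]}; |τ_Q| = 4.

Equivalence classes: [p1=p2], [p3].
Quotient map π: X → X/∼ sends p1 ↦ [p1=p2], p2 ↦ [p1=p2], p3 ↦ [p3].
For each subset V ⊆ X/∼, compute π^{-1}(V) ⊆ X and check whether π^{-1}(V) ∈ τ. V is open in τ_Q iff π^{-1}(V) ∈ τ.
  V = {}: π^{-1}(V) = ∅ ∈ τ ✓.
  V = {[p1=p2]}: π^{-1}(V) = {p1, p2} ∈ τ ✓.
  V = {[p3]}: π^{-1}(V) = {p3} ∈ τ ✓.
  V = {[p1=p2], [p3]}: π^{-1}(V) = {p1, p2, p3} ∈ τ ✓.
Open sets in the quotient: τ_Q = {{}, {[p1=p2]}, {[p3]}, {[p1=p2], [p3]}} (4 elements).


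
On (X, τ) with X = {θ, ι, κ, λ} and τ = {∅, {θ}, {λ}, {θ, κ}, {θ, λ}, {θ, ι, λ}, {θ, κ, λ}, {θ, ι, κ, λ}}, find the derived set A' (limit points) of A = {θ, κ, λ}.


A' = {ι, κ}

For each x ∈ X, list the open sets U ∈ τ with x ∈ U, then check whether U ∩ (A ∖ {x}) ≠ ∅ for every such U.
  x = θ: open {θ} ∋ x has {θ} ∩ (A ∖ {θ}) = ∅, so x is NOT a limit point.
  x = ι: opens ∋ x are {θ, ι, λ}, {θ, ι, κ, λ}; each meets A ∖ {ι}, so x IS a limit point.
  x = κ: opens ∋ x are {θ, κ}, {θ, κ, λ}, {θ, ι, κ, λ}; each meets A ∖ {κ}, so x IS a limit point.
  x = λ: open {λ} ∋ x has {λ} ∩ (A ∖ {λ}) = ∅, so x is NOT a limit point.
Collecting: A' = {ι, κ}.


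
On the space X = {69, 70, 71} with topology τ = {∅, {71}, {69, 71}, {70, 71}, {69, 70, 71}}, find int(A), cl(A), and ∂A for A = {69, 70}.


int(A) = ∅, cl(A) = {69, 70}, ∂A = {69, 70}.

Closed sets in (X, τ) are complements of opens:
  closed(X, τ) = {∅, {69}, {70}, {69, 70}, {69, 70, 71}}.
int(A) = ⋃ {U ∈ τ : U ⊆ A}. Opens contained in A: ∅.
Taking the union of these: int(A) = ∅.
cl(A) = ⋂ {C closed : A ⊆ C}. Closed sets containing A: {69, 70}, {69, 70, 71}.
Intersecting these: cl(A) = {69, 70}.
∂A = cl(A) ∖ int(A) = {69, 70} ∖ ∅ = {69, 70}.


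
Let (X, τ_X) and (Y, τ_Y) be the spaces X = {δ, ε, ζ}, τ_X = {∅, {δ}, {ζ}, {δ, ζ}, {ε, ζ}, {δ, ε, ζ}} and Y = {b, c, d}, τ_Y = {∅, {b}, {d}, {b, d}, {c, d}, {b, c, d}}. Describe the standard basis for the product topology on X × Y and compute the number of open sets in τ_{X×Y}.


Basis B = {∅ × ∅, {δ} × {b}, {δ} × {d}, {ζ} × {b}, {ζ} × {d}, {δ} × {b, d}, {δ, ζ} × {b}, {δ} × {c, d}, {δ, ζ} × {d}, {ε, ζ} × {b}, {ε, ζ} × {d}, {ζ} × {b, d}, {ζ} × {c, d}, {δ} × {b, c, d}, {δ, ε, ζ} × {b}, {δ, ε, ζ} × {d}, {ζ} × {b, c, d}, {δ, ζ} × {b, d}, {δ, ζ} × {c, d}, {ε, ζ} × {b, d}, {ε, ζ} × {c, d}, {δ, ζ} × {b, c, d}, {δ, ε, ζ} × {b, d}, {δ, ε, ζ} × {c, d}, {ε, ζ} × {b, c, d}, {δ, ε, ζ} × {b, c, d}}; |τ_{X×Y}| = 108.

Enumerate products U × V with U ∈ τ_X, V ∈ τ_Y (deduplicated):
  ∅ × ∅ = {} (∅)
  {δ} × {b} = {(δ,b)}
  {δ} × {d} = {(δ,d)}
  {ζ} × {b} = {(ζ,b)}
  {ζ} × {d} = {(ζ,d)}
  {δ} × {b, d} = {(δ,b), (δ,d)}
  {δ, ζ} × {b} = {(δ,b), (ζ,b)}
  {δ} × {c, d} = {(δ,c), (δ,d)}
  {δ, ζ} × {d} = {(δ,d), (ζ,d)}
  {ε, ζ} × {b} = {(ε,b), (ζ,b)}
  {ε, ζ} × {d} = {(ε,d), (ζ,d)}
  {ζ} × {b, d} = {(ζ,b), (ζ,d)}
  {ζ} × {c, d} = {(ζ,c), (ζ,d)}
  {δ} × {b, c, d} = {(δ,b), (δ,c), (δ,d)}
  {δ, ε, ζ} × {b} = {(δ,b), (ε,b), (ζ,b)}
  {δ, ε, ζ} × {d} = {(δ,d), (ε,d), (ζ,d)}
  {ζ} × {b, c, d} = {(ζ,b), (ζ,c), (ζ,d)}
  {δ, ζ} × {b, d} = {(δ,b), (δ,d), (ζ,b), (ζ,d)}
  {δ, ζ} × {c, d} = {(δ,c), (δ,d), (ζ,c), (ζ,d)}
  {ε, ζ} × {b, d} = {(ε,b), (ε,d), (ζ,b), (ζ,d)}
  {ε, ζ} × {c, d} = {(ε,c), (ε,d), (ζ,c), (ζ,d)}
  {δ, ζ} × {b, c, d} = {(δ,b), (δ,c), (δ,d), (ζ,b), (ζ,c), (ζ,d)}
  {δ, ε, ζ} × {b, d} = {(δ,b), (δ,d), (ε,b), (ε,d), (ζ,b), (ζ,d)}
  {δ, ε, ζ} × {c, d} = {(δ,c), (δ,d), (ε,c), (ε,d), (ζ,c), (ζ,d)}
  {ε, ζ} × {b, c, d} = {(ε,b), (ε,c), (ε,d), (ζ,b), (ζ,c), (ζ,d)}
  {δ, ε, ζ} × {b, c, d} = {(δ,b), (δ,c), (δ,d), (ε,b), (ε,c), (ε,d), (ζ,b), (ζ,c), (ζ,d)}
These 26 distinct sets form the basis B.
Close under arbitrary unions to get τ_{X×Y}; counting gives |τ_{X×Y}| = 108.


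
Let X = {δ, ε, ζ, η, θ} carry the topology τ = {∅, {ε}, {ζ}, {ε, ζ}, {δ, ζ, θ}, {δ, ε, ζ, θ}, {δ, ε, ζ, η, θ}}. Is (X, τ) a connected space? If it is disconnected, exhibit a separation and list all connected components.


(X, τ) is connected.

Find clopen sets (U ∈ τ with X ∖ U ∈ τ):
  U = ∅, X ∖ U = {δ, ε, ζ, η, θ} — both open, so U is clopen.
  U = {δ, ε, ζ, η, θ}, X ∖ U = ∅ — both open, so U is clopen.
Only trivial clopens (∅ and X) exist, so (X, τ) is connected.
Compute connected components by grouping points that agree on all clopens:
  component: {δ, ε, ζ, η, θ}


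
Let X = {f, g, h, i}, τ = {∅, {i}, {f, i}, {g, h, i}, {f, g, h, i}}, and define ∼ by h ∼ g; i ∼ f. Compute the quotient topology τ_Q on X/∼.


X/∼ = {[f=i], [g=h]}; |τ_Q| = 3.

Equivalence classes: [f=i], [g=h].
Quotient map π: X → X/∼ sends f ↦ [f=i], g ↦ [g=h], h ↦ [g=h], i ↦ [f=i].
For each subset V ⊆ X/∼, compute π^{-1}(V) ⊆ X and check whether π^{-1}(V) ∈ τ. V is open in τ_Q iff π^{-1}(V) ∈ τ.
  V = {}: π^{-1}(V) = ∅ ∈ τ ✓.
  V = {[f=i]}: π^{-1}(V) = {f, i} ∈ τ ✓.
  V = {[g=h]}: π^{-1}(V) = {g, h} ∉ τ ✗.
  V = {[f=i], [g=h]}: π^{-1}(V) = {f, g, h, i} ∈ τ ✓.
Open sets in the quotient: τ_Q = {{}, {[f=i]}, {[f=i], [g=h]}} (3 elements).
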